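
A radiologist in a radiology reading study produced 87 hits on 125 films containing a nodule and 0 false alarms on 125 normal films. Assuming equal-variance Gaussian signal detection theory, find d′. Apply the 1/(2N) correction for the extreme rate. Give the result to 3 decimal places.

The false-alarm rate is 0/125 = 0, so apply the 1/(2N) correction: FA → 1/(2·125) = 0.00400.
z(H) = z(0.69600) = 0.5129
z(FA) = z(0.00400) = -2.6521
d' = 0.5129 − (-2.6521) = 3.1650

d′ = 3.165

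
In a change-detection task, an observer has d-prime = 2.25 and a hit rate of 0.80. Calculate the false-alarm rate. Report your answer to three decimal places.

z(hit rate) = z(0.80) = 0.8416
z(FA) = z(H) − d' = 0.8416 − 2.25 = -1.4084
false-alarm rate = Φ(-1.4084) = 0.0795

false-alarm rate = 0.080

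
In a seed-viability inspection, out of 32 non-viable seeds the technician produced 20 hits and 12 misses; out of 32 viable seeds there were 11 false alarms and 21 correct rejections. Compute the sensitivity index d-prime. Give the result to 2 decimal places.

d-prime = 0.72

H = 20/32 = 0.6250
FA = 11/32 = 0.3438
z(H) = z(0.6250) = 0.319
z(FA) = z(0.3438) = -0.402
d' = z(H) − z(FA) = 0.319 − (-0.402) = 0.721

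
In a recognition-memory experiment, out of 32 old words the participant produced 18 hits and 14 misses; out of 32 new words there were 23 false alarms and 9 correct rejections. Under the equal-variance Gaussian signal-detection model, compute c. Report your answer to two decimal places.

c = -0.37

H = 18/32 = 0.5625
FA = 23/32 = 0.7188
Φ⁻¹(H) = Φ⁻¹(0.5625) = 0.157
Φ⁻¹(FA) = Φ⁻¹(0.7188) = 0.579
c = −½·[z(H) + z(FA)] = −0.5 × (0.157 + 0.579) = -0.368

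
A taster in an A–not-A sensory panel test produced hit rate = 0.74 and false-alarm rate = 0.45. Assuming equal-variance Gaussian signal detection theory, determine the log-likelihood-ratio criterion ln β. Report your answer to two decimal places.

z(0.74) = 0.643, z(0.45) = -0.126
ln β = −½·[z(H)² − z(FA)²] = −0.5 × (0.413 − 0.016) = -0.1985

ln β = -0.20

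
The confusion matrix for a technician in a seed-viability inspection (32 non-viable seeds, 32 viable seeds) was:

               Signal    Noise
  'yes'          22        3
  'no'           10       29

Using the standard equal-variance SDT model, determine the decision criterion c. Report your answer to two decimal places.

H = 22/32 = 0.6875
FA = 3/32 = 0.0938
Φ⁻¹(H) = Φ⁻¹(0.6875) = 0.4888
Φ⁻¹(FA) = Φ⁻¹(0.0938) = -1.3177
c = −½·[z(H) + z(FA)] = −0.5 × (0.4888 + (-1.3177)) = 0.41445

c = 0.41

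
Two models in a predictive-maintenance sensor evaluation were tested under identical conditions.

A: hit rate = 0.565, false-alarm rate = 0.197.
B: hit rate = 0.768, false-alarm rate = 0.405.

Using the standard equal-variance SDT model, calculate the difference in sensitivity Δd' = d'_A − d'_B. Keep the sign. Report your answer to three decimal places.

A: z(0.565) = 0.1637, z(0.197) = -0.8524, d' = 1.0161
B: z(0.768) = 0.7323, z(0.405) = -0.2404, d' = 0.9727
Δd' = d'_A − d'_B = 1.0161 − 0.9727 = 0.0434
A has the higher sensitivity.

Δd' = 0.043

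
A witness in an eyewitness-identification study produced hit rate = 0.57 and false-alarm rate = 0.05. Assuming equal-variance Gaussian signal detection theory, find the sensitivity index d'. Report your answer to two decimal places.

d' = 1.82

Φ⁻¹(H) = Φ⁻¹(0.57) = 0.176
Φ⁻¹(FA) = Φ⁻¹(0.05) = -1.645
d' = z(H) − z(FA) = 0.176 − (-1.645) = 1.821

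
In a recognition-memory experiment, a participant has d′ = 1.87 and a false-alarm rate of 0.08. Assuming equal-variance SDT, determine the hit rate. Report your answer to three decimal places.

hit rate = 0.679

z(false-alarm rate) = z(0.08) = -1.4051
z(H) = z(FA) + d' = -1.4051 + 1.87 = 0.4649
hit rate = Φ(0.4649) = 0.6790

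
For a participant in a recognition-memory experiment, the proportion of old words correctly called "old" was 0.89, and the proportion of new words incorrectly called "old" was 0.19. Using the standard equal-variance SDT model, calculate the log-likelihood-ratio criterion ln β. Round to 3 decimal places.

ln β = -0.367

z(0.89) = 1.2265, z(0.19) = -0.8779
ln β = −½·[z(H)² − z(FA)²] = −0.5 × (1.5043 − 0.7707) = -0.3668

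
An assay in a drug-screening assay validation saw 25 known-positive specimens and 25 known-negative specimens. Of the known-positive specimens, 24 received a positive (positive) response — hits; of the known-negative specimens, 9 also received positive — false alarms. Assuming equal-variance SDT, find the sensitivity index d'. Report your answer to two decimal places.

H = 24/25 = 0.9600
FA = 9/25 = 0.3600
z(H) = 1.7507
z(FA) = -0.3585
d' = z(H) − z(FA) = 1.7507 − (-0.3585) = 2.1092

d' = 2.11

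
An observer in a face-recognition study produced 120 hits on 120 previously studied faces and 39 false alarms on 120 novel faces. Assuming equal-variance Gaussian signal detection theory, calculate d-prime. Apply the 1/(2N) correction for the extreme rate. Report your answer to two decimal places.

The hit rate is 120/120 = 1, so apply the 1/(2N) correction: H → 1 − 1/(2·120) = 0.99583.
z(H) = z(0.99583) = 2.638
z(FA) = z(0.32500) = -0.454
d' = 2.638 − (-0.454) = 3.092

d-prime = 3.09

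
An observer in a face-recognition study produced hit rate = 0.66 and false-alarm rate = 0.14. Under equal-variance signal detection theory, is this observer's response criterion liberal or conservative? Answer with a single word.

conservative

z(H) = 0.412, z(FA) = -1.080
c = −½·(z(H) + z(FA)) = 0.334
c > 0 → conservative criterion (biased toward responding “no”).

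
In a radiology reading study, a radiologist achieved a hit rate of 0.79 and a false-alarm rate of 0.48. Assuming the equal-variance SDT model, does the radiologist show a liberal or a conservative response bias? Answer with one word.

z(H) = 0.806, z(FA) = -0.050
c = −½·(z(H) + z(FA)) = -0.378
c < 0 → liberal criterion (biased toward responding “yes”).

liberal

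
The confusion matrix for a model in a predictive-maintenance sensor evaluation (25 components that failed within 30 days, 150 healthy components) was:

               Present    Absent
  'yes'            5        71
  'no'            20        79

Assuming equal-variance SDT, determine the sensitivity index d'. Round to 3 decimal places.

H = 5/25 = 0.2000
FA = 71/150 = 0.4733
z(H) = z(0.2000) = -0.8416
z(FA) = z(0.4733) = -0.0670
d' = z(H) − z(FA) = -0.8416 − (-0.0670) = -0.7746

d' = -0.775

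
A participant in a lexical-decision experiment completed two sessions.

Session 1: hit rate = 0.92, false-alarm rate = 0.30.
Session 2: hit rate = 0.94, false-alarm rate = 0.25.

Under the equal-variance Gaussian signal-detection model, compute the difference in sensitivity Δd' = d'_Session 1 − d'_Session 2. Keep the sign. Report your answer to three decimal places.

Session 1: z(0.92) = 1.4051, z(0.30) = -0.5244, d' = 1.9295
Session 2: z(0.94) = 1.5548, z(0.25) = -0.6745, d' = 2.2293
Δd' = d'_Session 1 − d'_Session 2 = 1.9295 − 2.2293 = -0.2998
Session 2 has the higher sensitivity.

Δd' = -0.300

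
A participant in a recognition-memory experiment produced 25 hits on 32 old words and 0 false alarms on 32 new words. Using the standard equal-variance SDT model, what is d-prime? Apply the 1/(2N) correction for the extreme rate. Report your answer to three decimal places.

d-prime = 2.930

The false-alarm rate is 0/32 = 0, so apply the 1/(2N) correction: FA → 1/(2·32) = 0.01562.
z(H) = z(0.78125) = 0.7764
z(FA) = z(0.01562) = -2.1540
d' = 0.7764 − (-2.1540) = 2.9304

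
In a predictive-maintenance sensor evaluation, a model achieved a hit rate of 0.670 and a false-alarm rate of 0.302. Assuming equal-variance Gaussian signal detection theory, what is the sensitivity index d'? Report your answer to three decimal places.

Φ⁻¹(H) = Φ⁻¹(0.670) = 0.4399
Φ⁻¹(FA) = Φ⁻¹(0.302) = -0.5187
d' = z(H) − z(FA) = 0.4399 − (-0.5187) = 0.9586

d' = 0.959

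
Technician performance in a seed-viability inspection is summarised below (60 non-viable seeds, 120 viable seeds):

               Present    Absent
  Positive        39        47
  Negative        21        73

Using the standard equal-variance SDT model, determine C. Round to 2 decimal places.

H = 39/60 = 0.6500
FA = 47/120 = 0.3917
z(0.6500) = 0.3853, z(0.3917) = -0.2749
c = −½·[z(H) + z(FA)] = −0.5 × (0.3853 + (-0.2749)) = -0.0552

C = -0.06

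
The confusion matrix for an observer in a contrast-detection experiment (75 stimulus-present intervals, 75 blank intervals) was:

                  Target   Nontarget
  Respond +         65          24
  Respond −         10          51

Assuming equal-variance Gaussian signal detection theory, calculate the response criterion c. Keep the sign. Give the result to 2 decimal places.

H = 65/75 = 0.8667
FA = 24/75 = 0.3200
z(H) = z(0.8667) = 1.1109
z(FA) = z(0.3200) = -0.4677
c = −½·[z(H) + z(FA)] = −0.5 × (1.1109 + (-0.4677)) = -0.3216

c = -0.32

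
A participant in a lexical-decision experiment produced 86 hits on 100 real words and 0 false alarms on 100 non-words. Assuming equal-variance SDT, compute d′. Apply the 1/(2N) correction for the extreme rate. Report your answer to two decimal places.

The false-alarm rate is 0/100 = 0, so apply the 1/(2N) correction: FA → 1/(2·100) = 0.00500.
z(H) = z(0.86000) = 1.080
z(FA) = z(0.00500) = -2.576
d' = 1.080 − (-2.576) = 3.656

d′ = 3.66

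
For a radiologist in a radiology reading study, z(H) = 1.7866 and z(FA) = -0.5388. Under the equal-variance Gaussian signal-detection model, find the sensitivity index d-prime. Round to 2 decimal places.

d' = z(H) − z(FA) = 1.7866 − (-0.5388) = 2.3254

d-prime = 2.33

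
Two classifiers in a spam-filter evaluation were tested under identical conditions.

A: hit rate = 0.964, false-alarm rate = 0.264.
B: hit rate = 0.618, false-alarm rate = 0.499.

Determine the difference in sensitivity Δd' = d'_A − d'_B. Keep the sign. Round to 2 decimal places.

A: z(0.964) = 1.799, z(0.264) = -0.631, d' = 2.430
B: z(0.618) = 0.300, z(0.499) = -0.003, d' = 0.303
Δd' = d'_A − d'_B = 2.430 − 0.303 = 2.127
A has the higher sensitivity.

Δd' = 2.13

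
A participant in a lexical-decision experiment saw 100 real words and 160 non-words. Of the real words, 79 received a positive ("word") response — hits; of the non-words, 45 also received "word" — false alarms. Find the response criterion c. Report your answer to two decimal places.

H = 79/100 = 0.7900
FA = 45/160 = 0.2812
Φ⁻¹(H) = Φ⁻¹(0.7900) = 0.8064
Φ⁻¹(FA) = Φ⁻¹(0.2812) = -0.5793
c = −½·[z(H) + z(FA)] = −0.5 × (0.8064 + (-0.5793)) = -0.11355
c < 0: the participant has a liberal response bias.

c = -0.11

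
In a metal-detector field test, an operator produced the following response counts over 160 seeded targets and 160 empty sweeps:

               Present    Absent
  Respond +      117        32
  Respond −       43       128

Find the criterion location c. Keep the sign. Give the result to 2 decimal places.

c = 0.11

H = 117/160 = 0.7312
FA = 32/160 = 0.2000
Φ⁻¹(0.7312) = 0.616, Φ⁻¹(0.2000) = -0.842
c = −½·[z(H) + z(FA)] = −0.5 × (0.616 + (-0.842)) = 0.113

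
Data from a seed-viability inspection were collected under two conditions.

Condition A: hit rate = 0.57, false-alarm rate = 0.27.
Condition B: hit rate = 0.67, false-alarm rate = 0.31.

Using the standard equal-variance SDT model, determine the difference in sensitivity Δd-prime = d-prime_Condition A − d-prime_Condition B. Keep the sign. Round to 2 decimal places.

Δd-prime = -0.15

Condition A: z(0.57) = 0.176, z(0.27) = -0.613, d' = 0.789
Condition B: z(0.67) = 0.440, z(0.31) = -0.496, d' = 0.936
Δd' = d'_Condition A − d'_Condition B = 0.789 − 0.936 = -0.147
Condition B has the higher sensitivity.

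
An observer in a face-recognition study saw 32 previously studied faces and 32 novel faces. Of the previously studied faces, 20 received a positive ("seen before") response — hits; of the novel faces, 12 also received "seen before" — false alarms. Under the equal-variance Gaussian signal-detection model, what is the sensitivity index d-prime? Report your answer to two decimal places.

d-prime = 0.64

H = 20/32 = 0.6250
FA = 12/32 = 0.3750
Φ⁻¹(0.6250) = 0.3186, Φ⁻¹(0.3750) = -0.3186
d' = z(H) − z(FA) = 0.3186 − (-0.3186) = 0.6372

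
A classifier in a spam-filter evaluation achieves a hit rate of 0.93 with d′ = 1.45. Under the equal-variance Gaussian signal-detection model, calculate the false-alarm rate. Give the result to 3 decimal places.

false-alarm rate = 0.510

z(hit rate) = z(0.93) = 1.4758
z(FA) = z(H) − d' = 1.4758 − 1.45 = 0.0258
false-alarm rate = Φ(0.0258) = 0.5103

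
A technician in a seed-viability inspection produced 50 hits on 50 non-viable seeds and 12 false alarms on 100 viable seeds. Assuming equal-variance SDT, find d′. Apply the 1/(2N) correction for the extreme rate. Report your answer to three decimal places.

The hit rate is 50/50 = 1, so apply the 1/(2N) correction: H → 1 − 1/(2·50) = 0.99000.
z(H) = z(0.99000) = 2.3263
z(FA) = z(0.12000) = -1.1750
d' = 2.3263 − (-1.1750) = 3.5013

d′ = 3.501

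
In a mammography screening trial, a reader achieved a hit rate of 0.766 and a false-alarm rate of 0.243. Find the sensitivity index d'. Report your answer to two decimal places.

d' = 1.42

Φ⁻¹(H) = 0.726
Φ⁻¹(FA) = -0.697
d' = z(H) − z(FA) = 0.726 − (-0.697) = 1.423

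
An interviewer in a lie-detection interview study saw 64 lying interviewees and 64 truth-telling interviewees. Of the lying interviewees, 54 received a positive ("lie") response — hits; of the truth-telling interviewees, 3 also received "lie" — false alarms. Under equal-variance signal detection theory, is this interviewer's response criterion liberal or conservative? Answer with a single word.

z(H) = 1.010, z(FA) = -1.676
c = −½·(z(H) + z(FA)) = 0.333
c > 0 → conservative criterion (biased toward responding “no”).

conservative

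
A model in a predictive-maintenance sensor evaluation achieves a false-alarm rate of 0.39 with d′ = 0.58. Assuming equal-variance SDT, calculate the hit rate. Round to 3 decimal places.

z(false-alarm rate) = z(0.39) = -0.2793
z(H) = z(FA) + d' = -0.2793 + 0.58 = 0.3007
hit rate = Φ(0.3007) = 0.6182

hit rate = 0.618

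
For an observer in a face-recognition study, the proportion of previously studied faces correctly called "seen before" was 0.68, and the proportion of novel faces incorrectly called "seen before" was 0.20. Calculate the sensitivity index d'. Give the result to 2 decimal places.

z(0.68) = 0.4677, z(0.20) = -0.8416
d' = z(H) − z(FA) = 0.4677 − (-0.8416) = 1.3093

d' = 1.31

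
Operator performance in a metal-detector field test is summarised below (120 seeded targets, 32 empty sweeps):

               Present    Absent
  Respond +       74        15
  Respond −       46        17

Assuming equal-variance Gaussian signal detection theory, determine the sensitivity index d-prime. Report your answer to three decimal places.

d-prime = 0.375

H = 74/120 = 0.6167
FA = 15/32 = 0.4688
z(H) = z(0.6167) = 0.2968
z(FA) = z(0.4688) = -0.0783
d' = z(H) − z(FA) = 0.2968 − (-0.0783) = 0.3751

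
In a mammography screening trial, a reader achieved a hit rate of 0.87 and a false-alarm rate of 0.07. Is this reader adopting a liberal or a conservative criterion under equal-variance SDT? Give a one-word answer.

conservative

z(H) = 1.126, z(FA) = -1.476
c = −½·(z(H) + z(FA)) = 0.175
c > 0 → conservative criterion (biased toward responding “no”).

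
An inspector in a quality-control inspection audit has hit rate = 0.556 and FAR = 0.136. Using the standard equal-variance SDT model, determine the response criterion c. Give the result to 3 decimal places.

z(H) = z(0.556) = 0.1408
z(FA) = z(0.136) = -1.0985
c = −½·[z(H) + z(FA)] = −0.5 × (0.1408 + (-1.0985)) = 0.47885
c > 0: the inspector has a conservative response bias.

c = 0.479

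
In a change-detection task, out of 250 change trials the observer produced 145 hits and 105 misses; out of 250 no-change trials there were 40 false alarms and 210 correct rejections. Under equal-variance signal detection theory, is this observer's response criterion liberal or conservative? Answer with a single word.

conservative

z(H) = 0.202, z(FA) = -0.994
c = −½·(z(H) + z(FA)) = 0.396
c > 0 → conservative criterion (biased toward responding “no”).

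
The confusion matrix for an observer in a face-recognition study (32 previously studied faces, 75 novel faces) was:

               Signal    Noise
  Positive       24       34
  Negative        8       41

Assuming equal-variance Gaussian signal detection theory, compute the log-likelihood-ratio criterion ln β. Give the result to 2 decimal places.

ln β = -0.22

H = 24/32 = 0.7500
FA = 34/75 = 0.4533
z(H) = z(0.7500) = 0.674
z(FA) = z(0.4533) = -0.117
ln β = −½·[z(H)² − z(FA)²] = −0.5 × (0.454 − 0.014) = -0.220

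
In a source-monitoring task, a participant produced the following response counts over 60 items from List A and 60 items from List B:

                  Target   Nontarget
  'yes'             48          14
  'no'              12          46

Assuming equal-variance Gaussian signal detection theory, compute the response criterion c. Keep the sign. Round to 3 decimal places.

H = 48/60 = 0.8000
FA = 14/60 = 0.2333
Φ⁻¹(H) = Φ⁻¹(0.8000) = 0.8416
Φ⁻¹(FA) = Φ⁻¹(0.2333) = -0.7280
c = −½·[z(H) + z(FA)] = −0.5 × (0.8416 + (-0.7280)) = -0.0568

c = -0.057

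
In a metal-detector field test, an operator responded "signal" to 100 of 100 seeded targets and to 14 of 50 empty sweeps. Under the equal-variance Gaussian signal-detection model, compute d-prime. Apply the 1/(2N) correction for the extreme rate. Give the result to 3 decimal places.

The hit rate is 100/100 = 1, so apply the 1/(2N) correction: H → 1 − 1/(2·100) = 0.99500.
z(H) = z(0.99500) = 2.5758
z(FA) = z(0.28000) = -0.5828
d' = 2.5758 − (-0.5828) = 3.1586

d-prime = 3.159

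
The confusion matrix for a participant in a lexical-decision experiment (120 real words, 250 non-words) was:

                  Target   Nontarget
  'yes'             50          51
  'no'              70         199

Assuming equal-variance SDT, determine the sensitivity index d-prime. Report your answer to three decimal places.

d-prime = 0.617

H = 50/120 = 0.4167
FA = 51/250 = 0.2040
z(H) = -0.2103
z(FA) = -0.8274
d' = z(H) − z(FA) = -0.2103 − (-0.8274) = 0.6171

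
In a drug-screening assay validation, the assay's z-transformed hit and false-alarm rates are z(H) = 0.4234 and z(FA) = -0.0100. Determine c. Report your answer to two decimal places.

c = -0.21

c = −½·[z(H) + z(FA)] = −½·(0.4234 + (-0.0100)) = -0.2067
c < 0: the assay has a liberal response bias.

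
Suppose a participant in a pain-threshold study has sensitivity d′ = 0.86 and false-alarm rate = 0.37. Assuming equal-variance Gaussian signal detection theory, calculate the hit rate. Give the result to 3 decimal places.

z(false-alarm rate) = z(0.37) = -0.3319
z(H) = z(FA) + d' = -0.3319 + 0.86 = 0.5281
hit rate = Φ(0.5281) = 0.7013

hit rate = 0.701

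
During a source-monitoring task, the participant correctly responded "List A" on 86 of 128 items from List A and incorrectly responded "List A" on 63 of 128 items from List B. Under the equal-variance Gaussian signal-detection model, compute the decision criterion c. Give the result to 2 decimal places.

H = 86/128 = 0.6719
FA = 63/128 = 0.4922
z(H) = z(0.6719) = 0.4452
z(FA) = z(0.4922) = -0.0196
c = −½·[z(H) + z(FA)] = −0.5 × (0.4452 + (-0.0196)) = -0.2128

c = -0.21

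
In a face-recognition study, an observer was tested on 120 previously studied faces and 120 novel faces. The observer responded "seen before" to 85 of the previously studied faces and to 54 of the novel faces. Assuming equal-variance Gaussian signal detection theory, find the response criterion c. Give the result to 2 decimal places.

H = 85/120 = 0.7083
FA = 54/120 = 0.4500
z(H) = 0.5484
z(FA) = -0.1257
c = −½·[z(H) + z(FA)] = −0.5 × (0.5484 + (-0.1257)) = -0.21135
c < 0: the observer has a liberal response bias.

c = -0.21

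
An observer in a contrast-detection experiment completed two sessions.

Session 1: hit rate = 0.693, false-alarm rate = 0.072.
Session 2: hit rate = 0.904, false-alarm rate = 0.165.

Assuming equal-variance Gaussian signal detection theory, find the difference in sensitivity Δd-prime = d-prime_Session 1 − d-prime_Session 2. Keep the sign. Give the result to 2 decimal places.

Session 1: z(0.693) = 0.504, z(0.072) = -1.461, d' = 1.965
Session 2: z(0.904) = 1.305, z(0.165) = -0.974, d' = 2.279
Δd' = d'_Session 1 − d'_Session 2 = 1.965 − 2.279 = -0.314
Session 2 has the higher sensitivity.

Δd-prime = -0.31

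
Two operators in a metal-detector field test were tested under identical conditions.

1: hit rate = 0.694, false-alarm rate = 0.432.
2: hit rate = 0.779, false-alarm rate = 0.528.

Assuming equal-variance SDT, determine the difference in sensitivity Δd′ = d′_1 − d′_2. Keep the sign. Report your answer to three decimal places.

Δd′ = -0.020

1: z(0.694) = 0.5072, z(0.432) = -0.1713, d' = 0.6785
2: z(0.779) = 0.7688, z(0.528) = 0.0702, d' = 0.6986
Δd' = d'_1 − d'_2 = 0.6785 − 0.6986 = -0.0201
2 has the higher sensitivity.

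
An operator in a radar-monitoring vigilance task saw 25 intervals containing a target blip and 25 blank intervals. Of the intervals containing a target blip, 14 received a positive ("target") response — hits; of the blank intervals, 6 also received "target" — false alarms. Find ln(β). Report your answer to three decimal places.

ln β = 0.238

H = 14/25 = 0.5600
FA = 6/25 = 0.2400
z(0.5600) = 0.1510, z(0.2400) = -0.7063
ln β = −½·[z(H)² − z(FA)²] = −0.5 × (0.0228 − 0.4989) = 0.23805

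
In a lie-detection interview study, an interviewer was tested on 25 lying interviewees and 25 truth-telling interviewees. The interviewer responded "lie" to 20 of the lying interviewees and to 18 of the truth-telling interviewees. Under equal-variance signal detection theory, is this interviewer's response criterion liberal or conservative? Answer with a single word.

liberal

z(H) = 0.842, z(FA) = 0.583
c = −½·(z(H) + z(FA)) = -0.7125
c < 0 → liberal criterion (biased toward responding “yes”).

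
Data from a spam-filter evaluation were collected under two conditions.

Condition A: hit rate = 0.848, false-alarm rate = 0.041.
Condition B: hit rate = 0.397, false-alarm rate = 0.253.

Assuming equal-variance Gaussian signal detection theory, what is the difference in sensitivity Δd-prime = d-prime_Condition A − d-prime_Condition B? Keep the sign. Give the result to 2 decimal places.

Condition A: z(0.848) = 1.028, z(0.041) = -1.739, d' = 2.767
Condition B: z(0.397) = -0.261, z(0.253) = -0.665, d' = 0.404
Δd' = d'_Condition A − d'_Condition B = 2.767 − 0.404 = 2.363
Condition A has the higher sensitivity.

Δd-prime = 2.36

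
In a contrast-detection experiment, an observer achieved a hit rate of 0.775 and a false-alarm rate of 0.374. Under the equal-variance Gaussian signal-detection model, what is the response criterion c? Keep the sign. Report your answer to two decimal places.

z(H) = z(0.775) = 0.755
z(FA) = z(0.374) = -0.321
c = −½·[z(H) + z(FA)] = −0.5 × (0.755 + (-0.321)) = -0.217
c < 0: the observer has a liberal response bias.

c = -0.22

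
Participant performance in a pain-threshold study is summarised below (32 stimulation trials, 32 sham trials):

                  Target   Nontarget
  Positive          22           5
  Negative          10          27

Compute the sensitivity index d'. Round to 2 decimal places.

H = 22/32 = 0.6875
FA = 5/32 = 0.1562
Φ⁻¹(H) = 0.4888
Φ⁻¹(FA) = -1.0102
d' = z(H) − z(FA) = 0.4888 − (-1.0102) = 1.4990

d' = 1.50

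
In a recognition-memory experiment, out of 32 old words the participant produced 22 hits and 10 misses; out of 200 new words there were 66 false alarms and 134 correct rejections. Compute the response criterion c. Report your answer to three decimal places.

c = -0.024

H = 22/32 = 0.6875
FA = 66/200 = 0.3300
z(H) = 0.4888
z(FA) = -0.4399
c = −½·[z(H) + z(FA)] = −0.5 × (0.4888 + (-0.4399)) = -0.02445
c < 0: the participant has a liberal response bias.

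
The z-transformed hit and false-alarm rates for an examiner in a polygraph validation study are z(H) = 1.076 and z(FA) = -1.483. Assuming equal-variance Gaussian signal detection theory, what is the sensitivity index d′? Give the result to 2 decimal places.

d′ = 2.56

d' = z(H) − z(FA) = 1.076 − (-1.483) = 2.559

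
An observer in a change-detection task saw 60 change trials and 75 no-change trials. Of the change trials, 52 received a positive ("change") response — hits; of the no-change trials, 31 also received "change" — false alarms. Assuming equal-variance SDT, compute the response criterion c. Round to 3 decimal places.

H = 52/60 = 0.8667
FA = 31/75 = 0.4133
z(H) = 1.1109
z(FA) = -0.2191
c = −½·[z(H) + z(FA)] = −0.5 × (1.1109 + (-0.2191)) = -0.4459

c = -0.446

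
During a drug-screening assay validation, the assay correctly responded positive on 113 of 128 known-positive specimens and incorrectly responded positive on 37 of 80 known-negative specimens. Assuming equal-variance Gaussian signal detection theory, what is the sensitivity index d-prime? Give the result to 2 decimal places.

d-prime = 1.28

H = 113/128 = 0.8828
FA = 37/80 = 0.4625
z(0.8828) = 1.189, z(0.4625) = -0.094
d' = z(H) − z(FA) = 1.189 − (-0.094) = 1.283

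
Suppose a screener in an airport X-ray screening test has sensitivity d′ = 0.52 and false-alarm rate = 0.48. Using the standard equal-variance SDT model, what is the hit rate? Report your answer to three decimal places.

z(false-alarm rate) = z(0.48) = -0.0502
z(H) = z(FA) + d' = -0.0502 + 0.52 = 0.4698
hit rate = Φ(0.4698) = 0.6808

hit rate = 0.681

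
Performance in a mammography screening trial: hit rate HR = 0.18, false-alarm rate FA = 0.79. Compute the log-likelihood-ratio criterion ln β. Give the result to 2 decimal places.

z(H) = -0.915
z(FA) = 0.806
ln β = −½·[z(H)² − z(FA)²] = −0.5 × (0.837 − 0.650) = -0.0935

ln β = -0.09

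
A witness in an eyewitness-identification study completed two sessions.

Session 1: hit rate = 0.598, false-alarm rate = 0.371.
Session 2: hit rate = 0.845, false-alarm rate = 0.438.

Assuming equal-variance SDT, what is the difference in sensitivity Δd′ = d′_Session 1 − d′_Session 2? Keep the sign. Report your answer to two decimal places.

Session 1: z(0.598) = 0.248, z(0.371) = -0.329, d' = 0.577
Session 2: z(0.845) = 1.015, z(0.438) = -0.156, d' = 1.171
Δd' = d'_Session 1 − d'_Session 2 = 0.577 − 1.171 = -0.594
Session 2 has the higher sensitivity.

Δd′ = -0.59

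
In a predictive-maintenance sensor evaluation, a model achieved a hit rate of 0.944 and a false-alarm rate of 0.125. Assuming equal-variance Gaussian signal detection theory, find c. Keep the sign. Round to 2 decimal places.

c = -0.22

z(H) = z(0.944) = 1.5893
z(FA) = z(0.125) = -1.1503
c = −½·[z(H) + z(FA)] = −0.5 × (1.5893 + (-1.1503)) = -0.2195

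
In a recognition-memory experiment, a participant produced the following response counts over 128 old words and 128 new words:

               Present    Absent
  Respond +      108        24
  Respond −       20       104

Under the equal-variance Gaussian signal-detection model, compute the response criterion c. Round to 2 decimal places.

H = 108/128 = 0.8438
FA = 24/128 = 0.1875
Φ⁻¹(H) = 1.010
Φ⁻¹(FA) = -0.887
c = −½·[z(H) + z(FA)] = −0.5 × (1.010 + (-0.887)) = -0.0615

c = -0.06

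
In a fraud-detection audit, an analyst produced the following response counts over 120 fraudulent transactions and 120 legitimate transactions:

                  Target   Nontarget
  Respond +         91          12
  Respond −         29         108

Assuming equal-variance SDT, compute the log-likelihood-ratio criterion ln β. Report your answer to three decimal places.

H = 91/120 = 0.7583
FA = 12/120 = 0.1000
Φ⁻¹(H) = 0.7008
Φ⁻¹(FA) = -1.2816
ln β = −½·[z(H)² − z(FA)²] = −0.5 × (0.4911 − 1.6425) = 0.5757

ln β = 0.576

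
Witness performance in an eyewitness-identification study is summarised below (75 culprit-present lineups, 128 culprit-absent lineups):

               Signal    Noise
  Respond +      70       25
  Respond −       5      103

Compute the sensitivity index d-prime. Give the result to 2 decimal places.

H = 70/75 = 0.9333
FA = 25/128 = 0.1953
z(H) = z(0.9333) = 1.5008
z(FA) = z(0.1953) = -0.8585
d' = z(H) − z(FA) = 1.5008 − (-0.8585) = 2.3593

d-prime = 2.36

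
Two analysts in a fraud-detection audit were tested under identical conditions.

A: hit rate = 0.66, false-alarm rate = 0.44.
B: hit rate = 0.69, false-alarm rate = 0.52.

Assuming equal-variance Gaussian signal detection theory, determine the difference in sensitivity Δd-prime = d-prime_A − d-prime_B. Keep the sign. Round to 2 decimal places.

A: z(0.66) = 0.412, z(0.44) = -0.151, d' = 0.563
B: z(0.69) = 0.496, z(0.52) = 0.050, d' = 0.446
Δd' = d'_A − d'_B = 0.563 − 0.446 = 0.117
A has the higher sensitivity.

Δd-prime = 0.12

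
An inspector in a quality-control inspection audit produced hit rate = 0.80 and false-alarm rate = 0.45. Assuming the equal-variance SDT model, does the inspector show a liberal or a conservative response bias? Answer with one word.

liberal

z(H) = 0.842, z(FA) = -0.126
c = −½·(z(H) + z(FA)) = -0.358
c < 0 → liberal criterion (biased toward responding “yes”).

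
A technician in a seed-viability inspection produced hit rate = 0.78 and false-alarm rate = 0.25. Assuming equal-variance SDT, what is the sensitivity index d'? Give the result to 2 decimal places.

d' = 1.45

z(H) = 0.772
z(FA) = -0.674
d' = z(H) − z(FA) = 0.772 − (-0.674) = 1.446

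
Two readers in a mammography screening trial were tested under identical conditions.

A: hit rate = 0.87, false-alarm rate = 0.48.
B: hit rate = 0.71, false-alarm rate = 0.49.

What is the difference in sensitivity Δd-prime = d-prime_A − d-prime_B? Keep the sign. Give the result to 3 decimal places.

Δd-prime = 0.598

A: z(0.87) = 1.1264, z(0.48) = -0.0502, d' = 1.1766
B: z(0.71) = 0.5534, z(0.49) = -0.0251, d' = 0.5785
Δd' = d'_A − d'_B = 1.1766 − 0.5785 = 0.5981
A has the higher sensitivity.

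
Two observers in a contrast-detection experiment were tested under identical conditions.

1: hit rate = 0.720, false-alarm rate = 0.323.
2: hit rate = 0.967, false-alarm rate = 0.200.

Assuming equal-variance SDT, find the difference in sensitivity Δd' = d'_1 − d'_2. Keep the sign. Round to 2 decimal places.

Δd' = -1.64

1: z(0.720) = 0.583, z(0.323) = -0.459, d' = 1.042
2: z(0.967) = 1.838, z(0.200) = -0.842, d' = 2.680
Δd' = d'_1 − d'_2 = 1.042 − 2.680 = -1.638
2 has the higher sensitivity.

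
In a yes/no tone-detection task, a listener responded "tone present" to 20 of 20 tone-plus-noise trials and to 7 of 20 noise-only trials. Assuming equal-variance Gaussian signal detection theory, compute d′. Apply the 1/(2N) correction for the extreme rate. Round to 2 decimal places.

The hit rate is 20/20 = 1, so apply the 1/(2N) correction: H → 1 − 1/(2·20) = 0.97500.
z(H) = z(0.97500) = 1.960
z(FA) = z(0.35000) = -0.385
d' = 1.960 − (-0.385) = 2.345

d′ = 2.35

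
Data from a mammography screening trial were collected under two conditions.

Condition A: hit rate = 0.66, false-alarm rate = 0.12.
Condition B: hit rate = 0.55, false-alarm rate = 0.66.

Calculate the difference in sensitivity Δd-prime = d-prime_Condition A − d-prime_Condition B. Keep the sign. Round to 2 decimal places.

Δd-prime = 1.87

Condition A: z(0.66) = 0.412, z(0.12) = -1.175, d' = 1.587
Condition B: z(0.55) = 0.126, z(0.66) = 0.412, d' = -0.286
Δd' = d'_Condition A − d'_Condition B = 1.587 − (-0.286) = 1.873
Condition A has the higher sensitivity.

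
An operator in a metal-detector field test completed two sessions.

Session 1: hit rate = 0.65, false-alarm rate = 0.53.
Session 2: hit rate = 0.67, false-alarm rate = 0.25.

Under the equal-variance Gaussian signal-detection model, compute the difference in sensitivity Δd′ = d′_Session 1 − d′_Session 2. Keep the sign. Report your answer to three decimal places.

Session 1: z(0.65) = 0.3853, z(0.53) = 0.0753, d' = 0.3100
Session 2: z(0.67) = 0.4399, z(0.25) = -0.6745, d' = 1.1144
Δd' = d'_Session 1 − d'_Session 2 = 0.3100 − 1.1144 = -0.8044
Session 2 has the higher sensitivity.

Δd′ = -0.804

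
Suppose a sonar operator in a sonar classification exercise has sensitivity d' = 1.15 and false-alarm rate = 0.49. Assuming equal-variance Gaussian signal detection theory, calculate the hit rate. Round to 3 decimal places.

hit rate = 0.870

z(false-alarm rate) = z(0.49) = -0.0251
z(H) = z(FA) + d' = -0.0251 + 1.15 = 1.1249
hit rate = Φ(1.1249) = 0.8697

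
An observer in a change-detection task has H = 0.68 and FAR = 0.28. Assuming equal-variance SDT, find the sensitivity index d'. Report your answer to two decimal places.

Φ⁻¹(H) = Φ⁻¹(0.68) = 0.4677
Φ⁻¹(FA) = Φ⁻¹(0.28) = -0.5828
d' = z(H) − z(FA) = 0.4677 − (-0.5828) = 1.0505

d' = 1.05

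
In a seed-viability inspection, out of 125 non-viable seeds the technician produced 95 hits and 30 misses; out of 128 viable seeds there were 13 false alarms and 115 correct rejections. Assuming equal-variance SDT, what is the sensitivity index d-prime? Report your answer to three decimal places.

H = 95/125 = 0.7600
FA = 13/128 = 0.1016
Φ⁻¹(H) = Φ⁻¹(0.7600) = 0.7063
Φ⁻¹(FA) = Φ⁻¹(0.1016) = -1.2725
d' = z(H) − z(FA) = 0.7063 − (-1.2725) = 1.9788

d-prime = 1.979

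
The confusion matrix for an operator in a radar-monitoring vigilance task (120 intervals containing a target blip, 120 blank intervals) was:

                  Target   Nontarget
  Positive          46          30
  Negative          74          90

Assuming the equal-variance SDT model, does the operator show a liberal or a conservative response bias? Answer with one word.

z(H) = -0.297, z(FA) = -0.674
c = −½·(z(H) + z(FA)) = 0.4855
c > 0 → conservative criterion (biased toward responding “no”).

conservative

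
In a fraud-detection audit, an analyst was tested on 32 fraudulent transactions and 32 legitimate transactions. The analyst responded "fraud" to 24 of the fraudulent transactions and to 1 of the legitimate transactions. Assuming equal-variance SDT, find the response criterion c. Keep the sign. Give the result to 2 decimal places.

H = 24/32 = 0.7500
FA = 1/32 = 0.0312
z(H) = z(0.7500) = 0.674
z(FA) = z(0.0312) = -1.863
c = −½·[z(H) + z(FA)] = −0.5 × (0.674 + (-1.863)) = 0.5945

c = 0.59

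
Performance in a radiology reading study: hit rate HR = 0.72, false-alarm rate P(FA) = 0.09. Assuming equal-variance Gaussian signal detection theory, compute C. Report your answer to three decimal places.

Φ⁻¹(0.72) = 0.5828, Φ⁻¹(0.09) = -1.3408
c = −½·[z(H) + z(FA)] = −0.5 × (0.5828 + (-1.3408)) = 0.3790

C = 0.379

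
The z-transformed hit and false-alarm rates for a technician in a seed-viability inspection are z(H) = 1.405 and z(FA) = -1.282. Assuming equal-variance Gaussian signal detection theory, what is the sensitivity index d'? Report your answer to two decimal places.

d' = 2.69

d' = z(H) − z(FA) = 1.405 − (-1.282) = 2.687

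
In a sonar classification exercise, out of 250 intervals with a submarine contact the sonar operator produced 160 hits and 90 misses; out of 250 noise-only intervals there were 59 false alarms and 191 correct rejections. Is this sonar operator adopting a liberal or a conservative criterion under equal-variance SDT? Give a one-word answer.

z(H) = 0.358, z(FA) = -0.719
c = −½·(z(H) + z(FA)) = 0.1805
c > 0 → conservative criterion (biased toward responding “no”).

conservative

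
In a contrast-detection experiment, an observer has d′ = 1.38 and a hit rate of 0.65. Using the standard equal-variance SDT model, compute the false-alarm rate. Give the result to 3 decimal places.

z(hit rate) = z(0.65) = 0.3853
z(FA) = z(H) − d' = 0.3853 − 1.38 = -0.9947
false-alarm rate = Φ(-0.9947) = 0.1599

false-alarm rate = 0.160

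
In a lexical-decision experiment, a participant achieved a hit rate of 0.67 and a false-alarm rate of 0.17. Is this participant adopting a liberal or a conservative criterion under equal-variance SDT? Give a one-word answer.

conservative

z(H) = 0.440, z(FA) = -0.954
c = −½·(z(H) + z(FA)) = 0.257
c > 0 → conservative criterion (biased toward responding “no”).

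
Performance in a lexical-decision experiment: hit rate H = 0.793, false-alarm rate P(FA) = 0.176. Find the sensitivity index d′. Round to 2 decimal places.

d′ = 1.75

Φ⁻¹(H) = Φ⁻¹(0.793) = 0.817
Φ⁻¹(FA) = Φ⁻¹(0.176) = -0.931
d' = z(H) − z(FA) = 0.817 − (-0.931) = 1.748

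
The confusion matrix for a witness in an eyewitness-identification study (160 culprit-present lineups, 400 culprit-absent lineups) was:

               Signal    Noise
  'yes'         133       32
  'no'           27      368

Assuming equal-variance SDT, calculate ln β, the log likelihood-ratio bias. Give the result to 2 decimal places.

ln β = 0.53

H = 133/160 = 0.8313
FA = 32/400 = 0.0800
z(H) = 0.959
z(FA) = -1.405
ln β = −½·[z(H)² − z(FA)²] = −0.5 × (0.920 − 1.974) = 0.527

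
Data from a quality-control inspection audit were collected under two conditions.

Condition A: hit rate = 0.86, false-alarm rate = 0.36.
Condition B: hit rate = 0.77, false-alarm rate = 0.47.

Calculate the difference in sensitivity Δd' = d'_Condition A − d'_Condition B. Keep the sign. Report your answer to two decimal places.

Δd' = 0.62

Condition A: z(0.86) = 1.080, z(0.36) = -0.358, d' = 1.438
Condition B: z(0.77) = 0.739, z(0.47) = -0.075, d' = 0.814
Δd' = d'_Condition A − d'_Condition B = 1.438 − 0.814 = 0.624
Condition A has the higher sensitivity.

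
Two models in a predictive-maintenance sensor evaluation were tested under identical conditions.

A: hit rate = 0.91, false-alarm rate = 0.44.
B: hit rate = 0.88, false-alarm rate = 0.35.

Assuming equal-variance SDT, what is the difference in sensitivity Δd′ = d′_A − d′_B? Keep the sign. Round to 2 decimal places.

Δd′ = -0.07

A: z(0.91) = 1.341, z(0.44) = -0.151, d' = 1.492
B: z(0.88) = 1.175, z(0.35) = -0.385, d' = 1.560
Δd' = d'_A − d'_B = 1.492 − 1.560 = -0.068
B has the higher sensitivity.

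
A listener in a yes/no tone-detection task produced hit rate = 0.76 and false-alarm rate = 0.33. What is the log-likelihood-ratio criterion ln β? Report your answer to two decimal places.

ln β = -0.15

z(H) = z(0.76) = 0.706
z(FA) = z(0.33) = -0.440
ln β = −½·[z(H)² − z(FA)²] = −0.5 × (0.498 − 0.194) = -0.152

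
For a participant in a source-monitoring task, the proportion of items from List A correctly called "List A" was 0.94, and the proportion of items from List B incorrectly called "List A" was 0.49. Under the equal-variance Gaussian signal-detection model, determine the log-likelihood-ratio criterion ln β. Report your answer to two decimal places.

Φ⁻¹(H) = Φ⁻¹(0.94) = 1.555
Φ⁻¹(FA) = Φ⁻¹(0.49) = -0.025
ln β = −½·[z(H)² − z(FA)²] = −0.5 × (2.418 − 0.001) = -1.2085

ln β = -1.21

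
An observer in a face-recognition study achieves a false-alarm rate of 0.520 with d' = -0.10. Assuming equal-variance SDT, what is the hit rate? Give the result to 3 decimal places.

z(false-alarm rate) = z(0.520) = 0.0502
z(H) = z(FA) + d' = 0.0502 + (-0.10) = -0.0498
hit rate = Φ(-0.0498) = 0.4801

hit rate = 0.480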